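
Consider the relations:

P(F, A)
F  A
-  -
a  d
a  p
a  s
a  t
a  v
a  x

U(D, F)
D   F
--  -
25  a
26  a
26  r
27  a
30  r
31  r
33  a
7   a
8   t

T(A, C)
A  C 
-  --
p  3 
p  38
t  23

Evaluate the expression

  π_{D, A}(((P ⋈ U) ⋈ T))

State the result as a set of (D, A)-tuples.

{(25, p), (25, t), (26, p), (26, t), (27, p), (27, t), (33, p), (33, t), (7, p), (7, t)}

Joining P and U on F yields {(a, d, 25), (a, d, 26), (a, d, 27), (a, d, 33), (a, d, 7), (a, p, 25), (a, p, 26), (a, p, 27), (a, p, 33), (a, p, 7), (a, s, 25), (a, s, 26), (a, s, 27), (a, s, 33), (a, s, 7), (a, t, 25), (a, t, 26), (a, t, 27), (a, t, 33), (a, t, 7), (a, v, 25), (a, v, 26), (a, v, 27), (a, v, 33), (a, v, 7), (a, x, 25), (a, x, 26), (a, x, 27), (a, x, 33), (a, x, 7)}.
Joining (P ⋈ U) and T on A yields {(a, p, 25, 3), (a, p, 25, 38), (a, p, 26, 3), (a, p, 26, 38), (a, p, 27, 3), (a, p, 27, 38), (a, p, 33, 3), (a, p, 33, 38), (a, p, 7, 3), (a, p, 7, 38), (a, t, 25, 23), (a, t, 26, 23), (a, t, 27, 23), (a, t, 33, 23), (a, t, 7, 23)}.
π_{D, A} gives {(25, p), (25, t), (26, p), (26, t), (27, p), (27, t), (33, p), (33, t), (7, p), (7, t)} (5 duplicate(s) eliminated).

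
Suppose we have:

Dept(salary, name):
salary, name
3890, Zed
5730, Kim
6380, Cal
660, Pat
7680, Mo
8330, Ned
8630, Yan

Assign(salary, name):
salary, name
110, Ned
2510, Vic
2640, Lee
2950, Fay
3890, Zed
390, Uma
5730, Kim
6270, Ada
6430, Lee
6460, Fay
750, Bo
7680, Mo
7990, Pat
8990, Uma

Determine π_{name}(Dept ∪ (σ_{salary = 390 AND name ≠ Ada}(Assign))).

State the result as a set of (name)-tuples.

{Cal, Kim, Mo, Ned, Pat, Uma, Yan, Zed}

σ[salary = 390 AND name ≠ Ada]: keep tuples satisfying salary = 390 AND name ≠ Ada → {(390, Uma)}
Union: {(3890, Zed), (5730, Kim), (6380, Cal), (660, Pat), (7680, Mo), (8330, Ned), (8630, Yan)} with {(390, Uma)} → {(3890, Zed), (390, Uma), (5730, Kim), (6380, Cal), (660, Pat), (7680, Mo), (8330, Ned), (8630, Yan)}
π_{name} gives {Cal, Kim, Mo, Ned, Pat, Uma, Yan, Zed}.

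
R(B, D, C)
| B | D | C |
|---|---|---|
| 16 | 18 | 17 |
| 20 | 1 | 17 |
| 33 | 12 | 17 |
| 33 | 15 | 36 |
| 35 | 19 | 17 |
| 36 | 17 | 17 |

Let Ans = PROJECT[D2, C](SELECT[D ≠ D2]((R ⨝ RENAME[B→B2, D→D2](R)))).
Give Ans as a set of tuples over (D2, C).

ρ[B→B2, D→D2]: schema becomes (B2, D2, C); tuples unchanged.
Natural join on C: {(16, 18, 17, 16, 18), (16, 18, 17, 20, 1), (16, 18, 17, 33, 12), (16, 18, 17, 35, 19), (16, 18, 17, 36, 17), (20, 1, 17, 16, 18), (20, 1, 17, 20, 1), (20, 1, 17, 33, 12), (20, 1, 17, 35, 19), (20, 1, 17, 36, 17), (33, 12, 17, 16, 18), (33, 12, 17, 20, 1), (33, 12, 17, 33, 12), (33, 12, 17, 35, 19), (33, 12, 17, 36, 17), (33, 15, 36, 33, 15), (35, 19, 17, 16, 18), (35, 19, 17, 20, 1), (35, 19, 17, 33, 12), (35, 19, 17, 35, 19), (35, 19, 17, 36, 17), (36, 17, 17, 16, 18), (36, 17, 17, 20, 1), (36, 17, 17, 33, 12), (36, 17, 17, 35, 19), (36, 17, 17, 36, 17)}
Apply σ_{D ≠ D2}; surviving tuples: {(16, 18, 17, 20, 1), (16, 18, 17, 33, 12), (16, 18, 17, 35, 19), (16, 18, 17, 36, 17), (20, 1, 17, 16, 18), (20, 1, 17, 33, 12), (20, 1, 17, 35, 19), (20, 1, 17, 36, 17), (33, 12, 17, 16, 18), (33, 12, 17, 20, 1), (33, 12, 17, 35, 19), (33, 12, 17, 36, 17), (35, 19, 17, 16, 18), (35, 19, 17, 20, 1), (35, 19, 17, 33, 12), (35, 19, 17, 36, 17), (36, 17, 17, 16, 18), (36, 17, 17, 20, 1), (36, 17, 17, 33, 12), (36, 17, 17, 35, 19)}
Projecting to D2, C (15 duplicate(s) eliminated): {(1, 17), (12, 17), (17, 17), (18, 17), (19, 17)}

{(1, 17), (12, 17), (17, 17), (18, 17), (19, 17)}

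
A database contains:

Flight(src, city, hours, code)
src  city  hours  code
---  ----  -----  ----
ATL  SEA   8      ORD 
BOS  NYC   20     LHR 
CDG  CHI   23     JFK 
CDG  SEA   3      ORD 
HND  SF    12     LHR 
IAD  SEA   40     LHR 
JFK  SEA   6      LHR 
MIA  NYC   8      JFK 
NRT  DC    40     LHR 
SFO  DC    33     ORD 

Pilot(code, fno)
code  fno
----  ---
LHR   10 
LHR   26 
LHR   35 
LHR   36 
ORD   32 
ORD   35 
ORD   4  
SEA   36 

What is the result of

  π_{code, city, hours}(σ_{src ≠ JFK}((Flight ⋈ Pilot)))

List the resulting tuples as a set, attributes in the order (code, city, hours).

{(LHR, DC, 40), (LHR, NYC, 20), (LHR, SEA, 40), (LHR, SF, 12), (ORD, DC, 33), (ORD, SEA, 3), (ORD, SEA, 8)}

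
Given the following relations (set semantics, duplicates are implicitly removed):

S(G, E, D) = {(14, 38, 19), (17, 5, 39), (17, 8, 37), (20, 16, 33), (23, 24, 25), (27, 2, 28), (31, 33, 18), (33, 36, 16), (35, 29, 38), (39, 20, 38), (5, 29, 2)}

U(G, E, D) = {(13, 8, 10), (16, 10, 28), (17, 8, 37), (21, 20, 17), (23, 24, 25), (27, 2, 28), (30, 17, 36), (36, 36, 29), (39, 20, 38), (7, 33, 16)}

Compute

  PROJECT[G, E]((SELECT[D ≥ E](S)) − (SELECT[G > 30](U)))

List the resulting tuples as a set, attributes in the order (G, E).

{(17, 5), (17, 8), (20, 16), (23, 24), (27, 2), (35, 29)}

Filtering on D ≥ E leaves {(17, 5, 39), (17, 8, 37), (20, 16, 33), (23, 24, 25), (27, 2, 28), (35, 29, 38), (39, 20, 38)}.
Filtering on G > 30 leaves {(36, 36, 29), (39, 20, 38)}.
Difference: {(17, 5, 39), (17, 8, 37), (20, 16, 33), (23, 24, 25), (27, 2, 28), (35, 29, 38), (39, 20, 38)} with {(36, 36, 29), (39, 20, 38)} → {(17, 5, 39), (17, 8, 37), (20, 16, 33), (23, 24, 25), (27, 2, 28), (35, 29, 38)}
π[G, E]: project onto (G, E) → {(17, 5), (17, 8), (20, 16), (23, 24), (27, 2), (35, 29)}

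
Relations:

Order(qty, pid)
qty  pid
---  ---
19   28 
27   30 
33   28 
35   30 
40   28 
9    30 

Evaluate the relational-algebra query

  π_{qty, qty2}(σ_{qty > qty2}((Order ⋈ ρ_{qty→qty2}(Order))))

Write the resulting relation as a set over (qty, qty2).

{(27, 9), (33, 19), (35, 27), (35, 9), (40, 19), (40, 33)}

ρ[qty→qty2]: schema becomes (qty2, pid); tuples unchanged.
Natural join on pid: {(19, 28, 19), (19, 28, 33), (19, 28, 40), (27, 30, 27), (27, 30, 35), (27, 30, 9), (33, 28, 19), (33, 28, 33), (33, 28, 40), (35, 30, 27), (35, 30, 35), (35, 30, 9), (40, 28, 19), (40, 28, 33), (40, 28, 40), (9, 30, 27), (9, 30, 35), (9, 30, 9)}
Filtering on qty > qty2 leaves {(27, 30, 9), (33, 28, 19), (35, 30, 27), (35, 30, 9), (40, 28, 19), (40, 28, 33)}.
π[qty, qty2]: project onto (qty, qty2) → {(27, 9), (33, 19), (35, 27), (35, 9), (40, 19), (40, 33)}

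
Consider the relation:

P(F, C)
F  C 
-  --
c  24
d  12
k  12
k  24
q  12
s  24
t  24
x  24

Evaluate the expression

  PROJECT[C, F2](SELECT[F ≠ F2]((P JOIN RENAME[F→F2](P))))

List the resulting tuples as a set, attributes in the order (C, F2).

{(12, d), (12, k), (12, q), (24, c), (24, k), (24, s), (24, t), (24, x)}

ρ[F→F2]: schema becomes (F2, C); tuples unchanged.
P ⋈ RENAME[F→F2](P) (natural join on C): {(c, 24, c), (c, 24, k), (c, 24, s), (c, 24, t), (c, 24, x), (d, 12, d), (d, 12, k), (d, 12, q), (k, 12, d), (k, 12, k), (k, 12, q), (k, 24, c), (k, 24, k), (k, 24, s), (k, 24, t), (k, 24, x), (q, 12, d), (q, 12, k), (q, 12, q), (s, 24, c), (s, 24, k), (s, 24, s), (s, 24, t), (s, 24, x), (t, 24, c), (t, 24, k), (t, 24, s), (t, 24, t), (t, 24, x), (x, 24, c), (x, 24, k), (x, 24, s), (x, 24, t), (x, 24, x)}
σ[F ≠ F2]: keep tuples satisfying F ≠ F2 → {(c, 24, k), (c, 24, s), (c, 24, t), (c, 24, x), (d, 12, k), (d, 12, q), (k, 12, d), (k, 12, q), (k, 24, c), (k, 24, s), (k, 24, t), (k, 24, x), (q, 12, d), (q, 12, k), (s, 24, c), (s, 24, k), (s, 24, t), (s, 24, x), (t, 24, c), (t, 24, k), (t, 24, s), (t, 24, x), (x, 24, c), (x, 24, k), (x, 24, s), (x, 24, t)}
π_{C, F2} gives {(12, d), (12, k), (12, q), (24, c), (24, k), (24, s), (24, t), (24, x)} (18 duplicate(s) eliminated).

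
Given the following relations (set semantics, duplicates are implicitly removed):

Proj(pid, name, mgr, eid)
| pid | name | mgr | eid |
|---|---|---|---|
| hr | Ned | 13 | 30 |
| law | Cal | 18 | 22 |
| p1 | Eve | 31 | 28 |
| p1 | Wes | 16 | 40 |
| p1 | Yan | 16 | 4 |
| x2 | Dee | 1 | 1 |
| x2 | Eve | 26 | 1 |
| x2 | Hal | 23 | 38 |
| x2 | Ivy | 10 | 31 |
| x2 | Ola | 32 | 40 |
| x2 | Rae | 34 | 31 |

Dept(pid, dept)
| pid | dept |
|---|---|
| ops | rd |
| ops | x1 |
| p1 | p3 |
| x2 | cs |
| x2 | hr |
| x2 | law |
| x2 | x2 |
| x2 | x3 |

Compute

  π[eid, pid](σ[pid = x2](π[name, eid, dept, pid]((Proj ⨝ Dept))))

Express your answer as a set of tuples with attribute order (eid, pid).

Natural join on pid: {(p1, Eve, 31, 28, p3), (p1, Wes, 16, 40, p3), (p1, Yan, 16, 4, p3), (x2, Dee, 1, 1, cs), (x2, Dee, 1, 1, hr), (x2, Dee, 1, 1, law), (x2, Dee, 1, 1, x2), (x2, Dee, 1, 1, x3), (x2, Eve, 26, 1, cs), (x2, Eve, 26, 1, hr), (x2, Eve, 26, 1, law), (x2, Eve, 26, 1, x2), (x2, Eve, 26, 1, x3), (x2, Hal, 23, 38, cs), (x2, Hal, 23, 38, hr), (x2, Hal, 23, 38, law), (x2, Hal, 23, 38, x2), (x2, Hal, 23, 38, x3), (x2, Ivy, 10, 31, cs), (x2, Ivy, 10, 31, hr), (x2, Ivy, 10, 31, law), (x2, Ivy, 10, 31, x2), (x2, Ivy, 10, 31, x3), (x2, Ola, 32, 40, cs), (x2, Ola, 32, 40, hr), (x2, Ola, 32, 40, law), (x2, Ola, 32, 40, x2), (x2, Ola, 32, 40, x3), (x2, Rae, 34, 31, cs), (x2, Rae, 34, 31, hr), (x2, Rae, 34, 31, law), (x2, Rae, 34, 31, x2), (x2, Rae, 34, 31, x3)}
Keep only column(s) name, eid, dept, pid: {(Dee, 1, cs, x2), (Dee, 1, hr, x2), (Dee, 1, law, x2), (Dee, 1, x2, x2), (Dee, 1, x3, x2), (Eve, 1, cs, x2), (Eve, 1, hr, x2), (Eve, 1, law, x2), (Eve, 1, x2, x2), (Eve, 1, x3, x2), (Eve, 28, p3, p1), (Hal, 38, cs, x2), (Hal, 38, hr, x2), (Hal, 38, law, x2), (Hal, 38, x2, x2), (Hal, 38, x3, x2), (Ivy, 31, cs, x2), (Ivy, 31, hr, x2), (Ivy, 31, law, x2), (Ivy, 31, x2, x2), (Ivy, 31, x3, x2), (Ola, 40, cs, x2), (Ola, 40, hr, x2), (Ola, 40, law, x2), (Ola, 40, x2, x2), (Ola, 40, x3, x2), (Rae, 31, cs, x2), (Rae, 31, hr, x2), (Rae, 31, law, x2), (Rae, 31, x2, x2), (Rae, 31, x3, x2), (Wes, 40, p3, p1), (Yan, 4, p3, p1)}
Selection pid = x2: {(Dee, 1, cs, x2), (Dee, 1, hr, x2), (Dee, 1, law, x2), (Dee, 1, x2, x2), (Dee, 1, x3, x2), (Eve, 1, cs, x2), (Eve, 1, hr, x2), (Eve, 1, law, x2), (Eve, 1, x2, x2), (Eve, 1, x3, x2), (Hal, 38, cs, x2), (Hal, 38, hr, x2), (Hal, 38, law, x2), (Hal, 38, x2, x2), (Hal, 38, x3, x2), (Ivy, 31, cs, x2), (Ivy, 31, hr, x2), (Ivy, 31, law, x2), (Ivy, 31, x2, x2), (Ivy, 31, x3, x2), (Ola, 40, cs, x2), (Ola, 40, hr, x2), (Ola, 40, law, x2), (Ola, 40, x2, x2), (Ola, 40, x3, x2), (Rae, 31, cs, x2), (Rae, 31, hr, x2), (Rae, 31, law, x2), (Rae, 31, x2, x2), (Rae, 31, x3, x2)}
Keep only column(s) eid, pid (26 duplicate(s) eliminated): {(1, x2), (31, x2), (38, x2), (40, x2)}

{(1, x2), (31, x2), (38, x2), (40, x2)}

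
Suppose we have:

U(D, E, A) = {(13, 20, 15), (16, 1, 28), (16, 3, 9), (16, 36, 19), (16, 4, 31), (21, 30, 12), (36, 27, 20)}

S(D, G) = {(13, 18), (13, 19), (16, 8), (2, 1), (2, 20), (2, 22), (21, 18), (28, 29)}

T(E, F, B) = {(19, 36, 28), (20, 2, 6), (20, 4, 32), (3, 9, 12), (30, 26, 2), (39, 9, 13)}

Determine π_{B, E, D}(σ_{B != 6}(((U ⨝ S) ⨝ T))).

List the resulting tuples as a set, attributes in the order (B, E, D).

{(12, 3, 16), (2, 30, 21), (32, 20, 13)}

U ⋈ S (natural join on D): {(13, 20, 15, 18), (13, 20, 15, 19), (16, 1, 28, 8), (16, 3, 9, 8), (16, 36, 19, 8), (16, 4, 31, 8), (21, 30, 12, 18)}
(U ⨝ S) ⋈ T (natural join on E): {(13, 20, 15, 18, 2, 6), (13, 20, 15, 18, 4, 32), (13, 20, 15, 19, 2, 6), (13, 20, 15, 19, 4, 32), (16, 3, 9, 8, 9, 12), (21, 30, 12, 18, 26, 2)}
Apply σ_{B != 6}; surviving tuples: {(13, 20, 15, 18, 4, 32), (13, 20, 15, 19, 4, 32), (16, 3, 9, 8, 9, 12), (21, 30, 12, 18, 26, 2)}
Projecting to B, E, D (1 duplicate(s) eliminated): {(12, 3, 16), (2, 30, 21), (32, 20, 13)}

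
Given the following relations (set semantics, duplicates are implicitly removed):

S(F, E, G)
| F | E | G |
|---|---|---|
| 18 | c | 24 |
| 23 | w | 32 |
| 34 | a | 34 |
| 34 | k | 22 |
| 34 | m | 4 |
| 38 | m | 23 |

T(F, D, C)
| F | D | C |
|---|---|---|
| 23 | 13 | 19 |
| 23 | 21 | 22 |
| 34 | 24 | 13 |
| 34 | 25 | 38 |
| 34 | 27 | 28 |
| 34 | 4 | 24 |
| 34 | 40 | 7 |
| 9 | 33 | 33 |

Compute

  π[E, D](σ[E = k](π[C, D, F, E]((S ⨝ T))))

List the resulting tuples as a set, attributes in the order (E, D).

{(k, 24), (k, 25), (k, 27), (k, 4), (k, 40)}

Joining S and T on F yields {(23, w, 32, 13, 19), (23, w, 32, 21, 22), (34, a, 34, 24, 13), (34, a, 34, 25, 38), (34, a, 34, 27, 28), (34, a, 34, 4, 24), (34, a, 34, 40, 7), (34, k, 22, 24, 13), (34, k, 22, 25, 38), (34, k, 22, 27, 28), (34, k, 22, 4, 24), (34, k, 22, 40, 7), (34, m, 4, 24, 13), (34, m, 4, 25, 38), (34, m, 4, 27, 28), (34, m, 4, 4, 24), (34, m, 4, 40, 7)}.
π[C, D, F, E]: project onto (C, D, F, E) → {(13, 24, 34, a), (13, 24, 34, k), (13, 24, 34, m), (19, 13, 23, w), (22, 21, 23, w), (24, 4, 34, a), (24, 4, 34, k), (24, 4, 34, m), (28, 27, 34, a), (28, 27, 34, k), (28, 27, 34, m), (38, 25, 34, a), (38, 25, 34, k), (38, 25, 34, m), (7, 40, 34, a), (7, 40, 34, k), (7, 40, 34, m)}
Selection E = k: {(13, 24, 34, k), (24, 4, 34, k), (28, 27, 34, k), (38, 25, 34, k), (7, 40, 34, k)}
π[E, D]: project onto (E, D) → {(k, 24), (k, 25), (k, 27), (k, 4), (k, 40)}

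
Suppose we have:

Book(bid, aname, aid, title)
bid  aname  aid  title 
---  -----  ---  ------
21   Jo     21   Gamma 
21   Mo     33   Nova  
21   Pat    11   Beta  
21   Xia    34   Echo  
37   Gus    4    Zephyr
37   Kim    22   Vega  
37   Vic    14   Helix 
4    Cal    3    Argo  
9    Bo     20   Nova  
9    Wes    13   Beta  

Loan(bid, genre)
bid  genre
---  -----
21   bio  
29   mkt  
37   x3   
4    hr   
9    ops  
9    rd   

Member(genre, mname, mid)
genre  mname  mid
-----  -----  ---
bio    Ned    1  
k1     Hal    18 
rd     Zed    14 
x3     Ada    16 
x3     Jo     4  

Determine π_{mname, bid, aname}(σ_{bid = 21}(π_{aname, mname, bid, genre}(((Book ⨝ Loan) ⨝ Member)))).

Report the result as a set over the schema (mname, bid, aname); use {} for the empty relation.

{(Ned, 21, Jo), (Ned, 21, Mo), (Ned, 21, Pat), (Ned, 21, Xia)}

Joining Book and Loan on bid yields {(21, Jo, 21, Gamma, bio), (21, Mo, 33, Nova, bio), (21, Pat, 11, Beta, bio), (21, Xia, 34, Echo, bio), (37, Gus, 4, Zephyr, x3), (37, Kim, 22, Vega, x3), (37, Vic, 14, Helix, x3), (4, Cal, 3, Argo, hr), (9, Bo, 20, Nova, ops), (9, Bo, 20, Nova, rd), (9, Wes, 13, Beta, ops), (9, Wes, 13, Beta, rd)}.
Joining (Book ⨝ Loan) and Member on genre yields {(21, Jo, 21, Gamma, bio, Ned, 1), (21, Mo, 33, Nova, bio, Ned, 1), (21, Pat, 11, Beta, bio, Ned, 1), (21, Xia, 34, Echo, bio, Ned, 1), (37, Gus, 4, Zephyr, x3, Ada, 16), (37, Gus, 4, Zephyr, x3, Jo, 4), (37, Kim, 22, Vega, x3, Ada, 16), (37, Kim, 22, Vega, x3, Jo, 4), (37, Vic, 14, Helix, x3, Ada, 16), (37, Vic, 14, Helix, x3, Jo, 4), (9, Bo, 20, Nova, rd, Zed, 14), (9, Wes, 13, Beta, rd, Zed, 14)}.
π_{aname, mname, bid, genre} gives {(Bo, Zed, 9, rd), (Gus, Ada, 37, x3), (Gus, Jo, 37, x3), (Jo, Ned, 21, bio), (Kim, Ada, 37, x3), (Kim, Jo, 37, x3), (Mo, Ned, 21, bio), (Pat, Ned, 21, bio), (Vic, Ada, 37, x3), (Vic, Jo, 37, x3), (Wes, Zed, 9, rd), (Xia, Ned, 21, bio)}.
σ[bid = 21]: keep tuples satisfying bid = 21 → {(Jo, Ned, 21, bio), (Mo, Ned, 21, bio), (Pat, Ned, 21, bio), (Xia, Ned, 21, bio)}
π_{mname, bid, aname} gives {(Ned, 21, Jo), (Ned, 21, Mo), (Ned, 21, Pat), (Ned, 21, Xia)}.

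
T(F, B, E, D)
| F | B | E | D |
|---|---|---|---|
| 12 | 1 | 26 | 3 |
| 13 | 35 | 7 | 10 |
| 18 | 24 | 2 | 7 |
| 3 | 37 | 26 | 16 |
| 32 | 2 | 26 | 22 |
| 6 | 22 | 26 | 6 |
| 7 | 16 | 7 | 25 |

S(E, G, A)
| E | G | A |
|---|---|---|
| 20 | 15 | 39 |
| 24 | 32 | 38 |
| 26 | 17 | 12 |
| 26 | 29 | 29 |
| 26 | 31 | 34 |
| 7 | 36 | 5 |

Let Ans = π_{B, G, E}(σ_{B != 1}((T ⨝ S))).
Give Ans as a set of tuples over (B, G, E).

{(16, 36, 7), (2, 17, 26), (2, 29, 26), (2, 31, 26), (22, 17, 26), (22, 29, 26), (22, 31, 26), (35, 36, 7), (37, 17, 26), (37, 29, 26), (37, 31, 26)}

T ⋈ S (natural join on E): {(12, 1, 26, 3, 17, 12), (12, 1, 26, 3, 29, 29), (12, 1, 26, 3, 31, 34), (13, 35, 7, 10, 36, 5), (3, 37, 26, 16, 17, 12), (3, 37, 26, 16, 29, 29), (3, 37, 26, 16, 31, 34), (32, 2, 26, 22, 17, 12), (32, 2, 26, 22, 29, 29), (32, 2, 26, 22, 31, 34), (6, 22, 26, 6, 17, 12), (6, 22, 26, 6, 29, 29), (6, 22, 26, 6, 31, 34), (7, 16, 7, 25, 36, 5)}
σ[B != 1]: keep tuples satisfying B != 1 → {(13, 35, 7, 10, 36, 5), (3, 37, 26, 16, 17, 12), (3, 37, 26, 16, 29, 29), (3, 37, 26, 16, 31, 34), (32, 2, 26, 22, 17, 12), (32, 2, 26, 22, 29, 29), (32, 2, 26, 22, 31, 34), (6, 22, 26, 6, 17, 12), (6, 22, 26, 6, 29, 29), (6, 22, 26, 6, 31, 34), (7, 16, 7, 25, 36, 5)}
Keep only column(s) B, G, E: {(16, 36, 7), (2, 17, 26), (2, 29, 26), (2, 31, 26), (22, 17, 26), (22, 29, 26), (22, 31, 26), (35, 36, 7), (37, 17, 26), (37, 29, 26), (37, 31, 26)}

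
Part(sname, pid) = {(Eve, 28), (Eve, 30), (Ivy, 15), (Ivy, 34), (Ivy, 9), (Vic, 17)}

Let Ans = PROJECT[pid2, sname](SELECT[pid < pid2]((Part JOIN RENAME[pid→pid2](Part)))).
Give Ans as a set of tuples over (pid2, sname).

ρ[pid→pid2]: schema becomes (sname, pid2); tuples unchanged.
Natural join on sname: {(Eve, 28, 28), (Eve, 28, 30), (Eve, 30, 28), (Eve, 30, 30), (Ivy, 15, 15), (Ivy, 15, 34), (Ivy, 15, 9), (Ivy, 34, 15), (Ivy, 34, 34), (Ivy, 34, 9), (Ivy, 9, 15), (Ivy, 9, 34), (Ivy, 9, 9), (Vic, 17, 17)}
Apply σ_{pid < pid2}; surviving tuples: {(Eve, 28, 30), (Ivy, 15, 34), (Ivy, 9, 15), (Ivy, 9, 34)}
Projecting to pid2, sname (1 duplicate(s) eliminated): {(15, Ivy), (30, Eve), (34, Ivy)}

{(15, Ivy), (30, Eve), (34, Ivy)}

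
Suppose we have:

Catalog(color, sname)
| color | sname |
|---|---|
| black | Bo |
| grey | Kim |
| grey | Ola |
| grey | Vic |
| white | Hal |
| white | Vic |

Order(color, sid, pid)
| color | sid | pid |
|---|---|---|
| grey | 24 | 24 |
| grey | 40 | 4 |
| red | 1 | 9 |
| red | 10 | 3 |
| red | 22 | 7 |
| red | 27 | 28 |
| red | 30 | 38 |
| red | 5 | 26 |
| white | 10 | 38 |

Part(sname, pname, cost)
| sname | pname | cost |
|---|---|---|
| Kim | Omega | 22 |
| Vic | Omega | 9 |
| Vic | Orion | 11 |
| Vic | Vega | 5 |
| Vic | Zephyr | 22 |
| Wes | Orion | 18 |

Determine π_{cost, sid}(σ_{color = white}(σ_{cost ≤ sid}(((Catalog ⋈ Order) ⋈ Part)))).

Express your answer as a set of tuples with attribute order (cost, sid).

Joining Catalog and Order on color yields {(grey, Kim, 24, 24), (grey, Kim, 40, 4), (grey, Ola, 24, 24), (grey, Ola, 40, 4), (grey, Vic, 24, 24), (grey, Vic, 40, 4), (white, Hal, 10, 38), (white, Vic, 10, 38)}.
Joining (Catalog ⋈ Order) and Part on sname yields {(grey, Kim, 24, 24, Omega, 22), (grey, Kim, 40, 4, Omega, 22), (grey, Vic, 24, 24, Omega, 9), (grey, Vic, 24, 24, Orion, 11), (grey, Vic, 24, 24, Vega, 5), (grey, Vic, 24, 24, Zephyr, 22), (grey, Vic, 40, 4, Omega, 9), (grey, Vic, 40, 4, Orion, 11), (grey, Vic, 40, 4, Vega, 5), (grey, Vic, 40, 4, Zephyr, 22), (white, Vic, 10, 38, Omega, 9), (white, Vic, 10, 38, Orion, 11), (white, Vic, 10, 38, Vega, 5), (white, Vic, 10, 38, Zephyr, 22)}.
Selection cost ≤ sid: {(grey, Kim, 24, 24, Omega, 22), (grey, Kim, 40, 4, Omega, 22), (grey, Vic, 24, 24, Omega, 9), (grey, Vic, 24, 24, Orion, 11), (grey, Vic, 24, 24, Vega, 5), (grey, Vic, 24, 24, Zephyr, 22), (grey, Vic, 40, 4, Omega, 9), (grey, Vic, 40, 4, Orion, 11), (grey, Vic, 40, 4, Vega, 5), (grey, Vic, 40, 4, Zephyr, 22), (white, Vic, 10, 38, Omega, 9), (white, Vic, 10, 38, Vega, 5)}
Selection color = white: {(white, Vic, 10, 38, Omega, 9), (white, Vic, 10, 38, Vega, 5)}
π_{cost, sid} gives {(5, 10), (9, 10)}.

{(5, 10), (9, 10)}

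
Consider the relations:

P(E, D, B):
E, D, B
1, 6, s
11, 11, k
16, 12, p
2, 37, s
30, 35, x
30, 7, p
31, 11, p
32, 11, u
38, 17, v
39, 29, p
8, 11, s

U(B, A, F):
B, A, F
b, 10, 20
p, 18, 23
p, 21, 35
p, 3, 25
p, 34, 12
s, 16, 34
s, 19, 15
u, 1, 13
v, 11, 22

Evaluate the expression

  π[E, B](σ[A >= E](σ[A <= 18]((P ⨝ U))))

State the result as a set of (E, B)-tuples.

{(1, s), (16, p), (2, s), (8, s)}

Natural join on B: {(1, 6, s, 16, 34), (1, 6, s, 19, 15), (16, 12, p, 18, 23), (16, 12, p, 21, 35), (16, 12, p, 3, 25), (16, 12, p, 34, 12), (2, 37, s, 16, 34), (2, 37, s, 19, 15), (30, 7, p, 18, 23), (30, 7, p, 21, 35), (30, 7, p, 3, 25), (30, 7, p, 34, 12), (31, 11, p, 18, 23), (31, 11, p, 21, 35), (31, 11, p, 3, 25), (31, 11, p, 34, 12), (32, 11, u, 1, 13), (38, 17, v, 11, 22), (39, 29, p, 18, 23), (39, 29, p, 21, 35), (39, 29, p, 3, 25), (39, 29, p, 34, 12), (8, 11, s, 16, 34), (8, 11, s, 19, 15)}
σ[A <= 18]: keep tuples satisfying A <= 18 → {(1, 6, s, 16, 34), (16, 12, p, 18, 23), (16, 12, p, 3, 25), (2, 37, s, 16, 34), (30, 7, p, 18, 23), (30, 7, p, 3, 25), (31, 11, p, 18, 23), (31, 11, p, 3, 25), (32, 11, u, 1, 13), (38, 17, v, 11, 22), (39, 29, p, 18, 23), (39, 29, p, 3, 25), (8, 11, s, 16, 34)}
σ[A >= E]: keep tuples satisfying A >= E → {(1, 6, s, 16, 34), (16, 12, p, 18, 23), (2, 37, s, 16, 34), (8, 11, s, 16, 34)}
π[E, B]: project onto (E, B) → {(1, s), (16, p), (2, s), (8, s)}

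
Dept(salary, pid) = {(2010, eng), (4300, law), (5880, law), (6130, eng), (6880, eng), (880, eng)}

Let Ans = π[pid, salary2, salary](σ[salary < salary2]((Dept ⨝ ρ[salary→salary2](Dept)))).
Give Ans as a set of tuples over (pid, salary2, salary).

{(eng, 2010, 880), (eng, 6130, 2010), (eng, 6130, 880), (eng, 6880, 2010), (eng, 6880, 6130), (eng, 6880, 880), (law, 5880, 4300)}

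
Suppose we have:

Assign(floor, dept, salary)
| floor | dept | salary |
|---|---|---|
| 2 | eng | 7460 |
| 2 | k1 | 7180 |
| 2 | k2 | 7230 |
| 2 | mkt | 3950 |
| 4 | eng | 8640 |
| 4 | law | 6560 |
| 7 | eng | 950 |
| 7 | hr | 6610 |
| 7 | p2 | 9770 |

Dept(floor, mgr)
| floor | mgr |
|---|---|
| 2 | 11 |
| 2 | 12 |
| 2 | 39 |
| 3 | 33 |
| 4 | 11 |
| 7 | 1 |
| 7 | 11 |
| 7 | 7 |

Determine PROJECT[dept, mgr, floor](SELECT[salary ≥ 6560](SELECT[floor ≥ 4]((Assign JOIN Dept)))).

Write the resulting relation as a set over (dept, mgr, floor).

Joining Assign and Dept on floor yields {(2, eng, 7460, 11), (2, eng, 7460, 12), (2, eng, 7460, 39), (2, k1, 7180, 11), (2, k1, 7180, 12), (2, k1, 7180, 39), (2, k2, 7230, 11), (2, k2, 7230, 12), (2, k2, 7230, 39), (2, mkt, 3950, 11), (2, mkt, 3950, 12), (2, mkt, 3950, 39), (4, eng, 8640, 11), (4, law, 6560, 11), (7, eng, 950, 1), (7, eng, 950, 11), (7, eng, 950, 7), (7, hr, 6610, 1), (7, hr, 6610, 11), (7, hr, 6610, 7), (7, p2, 9770, 1), (7, p2, 9770, 11), (7, p2, 9770, 7)}.
Apply σ_{floor ≥ 4}; surviving tuples: {(4, eng, 8640, 11), (4, law, 6560, 11), (7, eng, 950, 1), (7, eng, 950, 11), (7, eng, 950, 7), (7, hr, 6610, 1), (7, hr, 6610, 11), (7, hr, 6610, 7), (7, p2, 9770, 1), (7, p2, 9770, 11), (7, p2, 9770, 7)}
Apply σ_{salary ≥ 6560}; surviving tuples: {(4, eng, 8640, 11), (4, law, 6560, 11), (7, hr, 6610, 1), (7, hr, 6610, 11), (7, hr, 6610, 7), (7, p2, 9770, 1), (7, p2, 9770, 11), (7, p2, 9770, 7)}
Keep only column(s) dept, mgr, floor: {(eng, 11, 4), (hr, 1, 7), (hr, 11, 7), (hr, 7, 7), (law, 11, 4), (p2, 1, 7), (p2, 11, 7), (p2, 7, 7)}

{(eng, 11, 4), (hr, 1, 7), (hr, 11, 7), (hr, 7, 7), (law, 11, 4), (p2, 1, 7), (p2, 11, 7), (p2, 7, 7)}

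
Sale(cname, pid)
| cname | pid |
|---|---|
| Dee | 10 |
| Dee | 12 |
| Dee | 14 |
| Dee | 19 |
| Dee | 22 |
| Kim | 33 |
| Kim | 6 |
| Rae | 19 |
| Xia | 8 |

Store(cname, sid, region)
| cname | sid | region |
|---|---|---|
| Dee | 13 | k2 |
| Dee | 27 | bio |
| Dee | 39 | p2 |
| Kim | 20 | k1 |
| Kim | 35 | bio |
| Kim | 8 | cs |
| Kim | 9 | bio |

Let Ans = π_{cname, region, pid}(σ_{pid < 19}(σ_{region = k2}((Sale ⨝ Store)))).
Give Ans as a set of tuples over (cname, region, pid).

Sale ⋈ Store (natural join on cname): {(Dee, 10, 13, k2), (Dee, 10, 27, bio), (Dee, 10, 39, p2), (Dee, 12, 13, k2), (Dee, 12, 27, bio), (Dee, 12, 39, p2), (Dee, 14, 13, k2), (Dee, 14, 27, bio), (Dee, 14, 39, p2), (Dee, 19, 13, k2), (Dee, 19, 27, bio), (Dee, 19, 39, p2), (Dee, 22, 13, k2), (Dee, 22, 27, bio), (Dee, 22, 39, p2), (Kim, 33, 20, k1), (Kim, 33, 35, bio), (Kim, 33, 8, cs), (Kim, 33, 9, bio), (Kim, 6, 20, k1), (Kim, 6, 35, bio), (Kim, 6, 8, cs), (Kim, 6, 9, bio)}
σ[region = k2]: keep tuples satisfying region = k2 → {(Dee, 10, 13, k2), (Dee, 12, 13, k2), (Dee, 14, 13, k2), (Dee, 19, 13, k2), (Dee, 22, 13, k2)}
σ[pid < 19]: keep tuples satisfying pid < 19 → {(Dee, 10, 13, k2), (Dee, 12, 13, k2), (Dee, 14, 13, k2)}
π_{cname, region, pid} gives {(Dee, k2, 10), (Dee, k2, 12), (Dee, k2, 14)}.

{(Dee, k2, 10), (Dee, k2, 12), (Dee, k2, 14)}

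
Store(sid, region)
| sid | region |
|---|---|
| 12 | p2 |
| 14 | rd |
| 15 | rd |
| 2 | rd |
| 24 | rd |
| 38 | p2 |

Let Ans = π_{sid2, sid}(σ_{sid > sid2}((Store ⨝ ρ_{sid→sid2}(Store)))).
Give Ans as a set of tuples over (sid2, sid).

{(12, 38), (14, 15), (14, 24), (15, 24), (2, 14), (2, 15), (2, 24)}

ρ[sid→sid2]: schema becomes (sid2, region); tuples unchanged.
Natural join on region: {(12, p2, 12), (12, p2, 38), (14, rd, 14), (14, rd, 15), (14, rd, 2), (14, rd, 24), (15, rd, 14), (15, rd, 15), (15, rd, 2), (15, rd, 24), (2, rd, 14), (2, rd, 15), (2, rd, 2), (2, rd, 24), (24, rd, 14), (24, rd, 15), (24, rd, 2), (24, rd, 24), (38, p2, 12), (38, p2, 38)}
Apply σ_{sid > sid2}; surviving tuples: {(14, rd, 2), (15, rd, 14), (15, rd, 2), (24, rd, 14), (24, rd, 15), (24, rd, 2), (38, p2, 12)}
Projecting to sid2, sid: {(12, 38), (14, 15), (14, 24), (15, 24), (2, 14), (2, 15), (2, 24)}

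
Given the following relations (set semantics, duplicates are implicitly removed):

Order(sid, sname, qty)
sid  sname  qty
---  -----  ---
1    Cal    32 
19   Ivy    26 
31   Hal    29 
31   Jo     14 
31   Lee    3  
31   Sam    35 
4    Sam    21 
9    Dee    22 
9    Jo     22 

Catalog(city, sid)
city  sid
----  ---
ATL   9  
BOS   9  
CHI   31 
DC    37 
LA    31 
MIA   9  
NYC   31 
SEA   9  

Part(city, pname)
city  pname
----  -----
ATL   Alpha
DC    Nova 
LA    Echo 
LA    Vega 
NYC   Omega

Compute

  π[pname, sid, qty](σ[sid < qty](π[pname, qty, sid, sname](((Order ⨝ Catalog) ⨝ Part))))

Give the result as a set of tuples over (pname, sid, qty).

{(Alpha, 9, 22), (Echo, 31, 35), (Omega, 31, 35), (Vega, 31, 35)}

Joining Order and Catalog on sid yields {(31, Hal, 29, CHI), (31, Hal, 29, LA), (31, Hal, 29, NYC), (31, Jo, 14, CHI), (31, Jo, 14, LA), (31, Jo, 14, NYC), (31, Lee, 3, CHI), (31, Lee, 3, LA), (31, Lee, 3, NYC), (31, Sam, 35, CHI), (31, Sam, 35, LA), (31, Sam, 35, NYC), (9, Dee, 22, ATL), (9, Dee, 22, BOS), (9, Dee, 22, MIA), (9, Dee, 22, SEA), (9, Jo, 22, ATL), (9, Jo, 22, BOS), (9, Jo, 22, MIA), (9, Jo, 22, SEA)}.
Joining (Order ⨝ Catalog) and Part on city yields {(31, Hal, 29, LA, Echo), (31, Hal, 29, LA, Vega), (31, Hal, 29, NYC, Omega), (31, Jo, 14, LA, Echo), (31, Jo, 14, LA, Vega), (31, Jo, 14, NYC, Omega), (31, Lee, 3, LA, Echo), (31, Lee, 3, LA, Vega), (31, Lee, 3, NYC, Omega), (31, Sam, 35, LA, Echo), (31, Sam, 35, LA, Vega), (31, Sam, 35, NYC, Omega), (9, Dee, 22, ATL, Alpha), (9, Jo, 22, ATL, Alpha)}.
Projecting to pname, qty, sid, sname: {(Alpha, 22, 9, Dee), (Alpha, 22, 9, Jo), (Echo, 14, 31, Jo), (Echo, 29, 31, Hal), (Echo, 3, 31, Lee), (Echo, 35, 31, Sam), (Omega, 14, 31, Jo), (Omega, 29, 31, Hal), (Omega, 3, 31, Lee), (Omega, 35, 31, Sam), (Vega, 14, 31, Jo), (Vega, 29, 31, Hal), (Vega, 3, 31, Lee), (Vega, 35, 31, Sam)}
Apply σ_{sid < qty}; surviving tuples: {(Alpha, 22, 9, Dee), (Alpha, 22, 9, Jo), (Echo, 35, 31, Sam), (Omega, 35, 31, Sam), (Vega, 35, 31, Sam)}
Projecting to pname, sid, qty (1 duplicate(s) eliminated): {(Alpha, 9, 22), (Echo, 31, 35), (Omega, 31, 35), (Vega, 31, 35)}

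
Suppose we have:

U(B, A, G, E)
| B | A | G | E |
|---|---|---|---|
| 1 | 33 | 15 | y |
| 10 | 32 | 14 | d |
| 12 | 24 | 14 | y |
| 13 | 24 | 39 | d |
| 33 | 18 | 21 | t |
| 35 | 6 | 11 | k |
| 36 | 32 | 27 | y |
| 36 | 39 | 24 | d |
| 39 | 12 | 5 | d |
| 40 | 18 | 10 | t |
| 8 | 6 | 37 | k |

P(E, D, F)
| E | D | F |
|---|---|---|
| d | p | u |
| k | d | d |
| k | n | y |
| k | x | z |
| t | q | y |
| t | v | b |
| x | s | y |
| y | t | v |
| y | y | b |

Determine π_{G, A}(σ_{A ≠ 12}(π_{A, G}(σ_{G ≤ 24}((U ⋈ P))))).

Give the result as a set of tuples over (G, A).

Natural join on E: {(1, 33, 15, y, t, v), (1, 33, 15, y, y, b), (10, 32, 14, d, p, u), (12, 24, 14, y, t, v), (12, 24, 14, y, y, b), (13, 24, 39, d, p, u), (33, 18, 21, t, q, y), (33, 18, 21, t, v, b), (35, 6, 11, k, d, d), (35, 6, 11, k, n, y), (35, 6, 11, k, x, z), (36, 32, 27, y, t, v), (36, 32, 27, y, y, b), (36, 39, 24, d, p, u), (39, 12, 5, d, p, u), (40, 18, 10, t, q, y), (40, 18, 10, t, v, b), (8, 6, 37, k, d, d), (8, 6, 37, k, n, y), (8, 6, 37, k, x, z)}
Selection G ≤ 24: {(1, 33, 15, y, t, v), (1, 33, 15, y, y, b), (10, 32, 14, d, p, u), (12, 24, 14, y, t, v), (12, 24, 14, y, y, b), (33, 18, 21, t, q, y), (33, 18, 21, t, v, b), (35, 6, 11, k, d, d), (35, 6, 11, k, n, y), (35, 6, 11, k, x, z), (36, 39, 24, d, p, u), (39, 12, 5, d, p, u), (40, 18, 10, t, q, y), (40, 18, 10, t, v, b)}
Keep only column(s) A, G (6 duplicate(s) eliminated): {(12, 5), (18, 10), (18, 21), (24, 14), (32, 14), (33, 15), (39, 24), (6, 11)}
Selection A ≠ 12: {(18, 10), (18, 21), (24, 14), (32, 14), (33, 15), (39, 24), (6, 11)}
Keep only column(s) G, A: {(10, 18), (11, 6), (14, 24), (14, 32), (15, 33), (21, 18), (24, 39)}

{(10, 18), (11, 6), (14, 24), (14, 32), (15, 33), (21, 18), (24, 39)}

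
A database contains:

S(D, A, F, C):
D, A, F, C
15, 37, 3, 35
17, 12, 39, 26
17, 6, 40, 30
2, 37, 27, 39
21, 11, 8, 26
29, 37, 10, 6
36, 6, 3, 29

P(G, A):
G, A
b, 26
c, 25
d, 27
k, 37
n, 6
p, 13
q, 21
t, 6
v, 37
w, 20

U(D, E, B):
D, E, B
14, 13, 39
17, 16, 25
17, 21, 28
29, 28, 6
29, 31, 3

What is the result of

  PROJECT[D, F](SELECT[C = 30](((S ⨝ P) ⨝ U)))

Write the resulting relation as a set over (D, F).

{(17, 40)}

Natural join on A: {(15, 37, 3, 35, k), (15, 37, 3, 35, v), (17, 6, 40, 30, n), (17, 6, 40, 30, t), (2, 37, 27, 39, k), (2, 37, 27, 39, v), (29, 37, 10, 6, k), (29, 37, 10, 6, v), (36, 6, 3, 29, n), (36, 6, 3, 29, t)}
Natural join on D: {(17, 6, 40, 30, n, 16, 25), (17, 6, 40, 30, n, 21, 28), (17, 6, 40, 30, t, 16, 25), (17, 6, 40, 30, t, 21, 28), (29, 37, 10, 6, k, 28, 6), (29, 37, 10, 6, k, 31, 3), (29, 37, 10, 6, v, 28, 6), (29, 37, 10, 6, v, 31, 3)}
Apply σ_{C = 30}; surviving tuples: {(17, 6, 40, 30, n, 16, 25), (17, 6, 40, 30, n, 21, 28), (17, 6, 40, 30, t, 16, 25), (17, 6, 40, 30, t, 21, 28)}
π_{D, F} gives {(17, 40)} (3 duplicate(s) eliminated).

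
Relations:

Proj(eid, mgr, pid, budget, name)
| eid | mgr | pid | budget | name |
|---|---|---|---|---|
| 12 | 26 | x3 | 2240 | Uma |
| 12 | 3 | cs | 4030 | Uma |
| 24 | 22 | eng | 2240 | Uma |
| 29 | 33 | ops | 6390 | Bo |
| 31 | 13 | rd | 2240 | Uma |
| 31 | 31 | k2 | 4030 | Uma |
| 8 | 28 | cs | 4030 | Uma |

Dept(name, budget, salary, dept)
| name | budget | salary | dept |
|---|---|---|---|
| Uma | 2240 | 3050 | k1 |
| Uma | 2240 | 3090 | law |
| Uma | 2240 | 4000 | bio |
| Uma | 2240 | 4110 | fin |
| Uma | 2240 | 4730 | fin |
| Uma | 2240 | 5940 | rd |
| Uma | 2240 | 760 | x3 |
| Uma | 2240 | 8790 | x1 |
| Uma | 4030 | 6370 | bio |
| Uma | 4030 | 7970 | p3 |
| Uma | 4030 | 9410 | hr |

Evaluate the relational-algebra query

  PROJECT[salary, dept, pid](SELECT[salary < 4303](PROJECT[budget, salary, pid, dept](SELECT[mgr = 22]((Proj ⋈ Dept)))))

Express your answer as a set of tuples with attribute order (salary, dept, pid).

Proj ⋈ Dept (natural join on budget, name): {(12, 26, x3, 2240, Uma, 3050, k1), (12, 26, x3, 2240, Uma, 3090, law), (12, 26, x3, 2240, Uma, 4000, bio), (12, 26, x3, 2240, Uma, 4110, fin), (12, 26, x3, 2240, Uma, 4730, fin), (12, 26, x3, 2240, Uma, 5940, rd), (12, 26, x3, 2240, Uma, 760, x3), (12, 26, x3, 2240, Uma, 8790, x1), (12, 3, cs, 4030, Uma, 6370, bio), (12, 3, cs, 4030, Uma, 7970, p3), (12, 3, cs, 4030, Uma, 9410, hr), (24, 22, eng, 2240, Uma, 3050, k1), (24, 22, eng, 2240, Uma, 3090, law), (24, 22, eng, 2240, Uma, 4000, bio), (24, 22, eng, 2240, Uma, 4110, fin), (24, 22, eng, 2240, Uma, 4730, fin), (24, 22, eng, 2240, Uma, 5940, rd), (24, 22, eng, 2240, Uma, 760, x3), (24, 22, eng, 2240, Uma, 8790, x1), (31, 13, rd, 2240, Uma, 3050, k1), (31, 13, rd, 2240, Uma, 3090, law), (31, 13, rd, 2240, Uma, 4000, bio), (31, 13, rd, 2240, Uma, 4110, fin), (31, 13, rd, 2240, Uma, 4730, fin), (31, 13, rd, 2240, Uma, 5940, rd), (31, 13, rd, 2240, Uma, 760, x3), (31, 13, rd, 2240, Uma, 8790, x1), (31, 31, k2, 4030, Uma, 6370, bio), (31, 31, k2, 4030, Uma, 7970, p3), (31, 31, k2, 4030, Uma, 9410, hr), (8, 28, cs, 4030, Uma, 6370, bio), (8, 28, cs, 4030, Uma, 7970, p3), (8, 28, cs, 4030, Uma, 9410, hr)}
Filtering on mgr = 22 leaves {(24, 22, eng, 2240, Uma, 3050, k1), (24, 22, eng, 2240, Uma, 3090, law), (24, 22, eng, 2240, Uma, 4000, bio), (24, 22, eng, 2240, Uma, 4110, fin), (24, 22, eng, 2240, Uma, 4730, fin), (24, 22, eng, 2240, Uma, 5940, rd), (24, 22, eng, 2240, Uma, 760, x3), (24, 22, eng, 2240, Uma, 8790, x1)}.
π[budget, salary, pid, dept]: project onto (budget, salary, pid, dept) → {(2240, 3050, eng, k1), (2240, 3090, eng, law), (2240, 4000, eng, bio), (2240, 4110, eng, fin), (2240, 4730, eng, fin), (2240, 5940, eng, rd), (2240, 760, eng, x3), (2240, 8790, eng, x1)}
Filtering on salary < 4303 leaves {(2240, 3050, eng, k1), (2240, 3090, eng, law), (2240, 4000, eng, bio), (2240, 4110, eng, fin), (2240, 760, eng, x3)}.
π[salary, dept, pid]: project onto (salary, dept, pid) → {(3050, k1, eng), (3090, law, eng), (4000, bio, eng), (4110, fin, eng), (760, x3, eng)}

{(3050, k1, eng), (3090, law, eng), (4000, bio, eng), (4110, fin, eng), (760, x3, eng)}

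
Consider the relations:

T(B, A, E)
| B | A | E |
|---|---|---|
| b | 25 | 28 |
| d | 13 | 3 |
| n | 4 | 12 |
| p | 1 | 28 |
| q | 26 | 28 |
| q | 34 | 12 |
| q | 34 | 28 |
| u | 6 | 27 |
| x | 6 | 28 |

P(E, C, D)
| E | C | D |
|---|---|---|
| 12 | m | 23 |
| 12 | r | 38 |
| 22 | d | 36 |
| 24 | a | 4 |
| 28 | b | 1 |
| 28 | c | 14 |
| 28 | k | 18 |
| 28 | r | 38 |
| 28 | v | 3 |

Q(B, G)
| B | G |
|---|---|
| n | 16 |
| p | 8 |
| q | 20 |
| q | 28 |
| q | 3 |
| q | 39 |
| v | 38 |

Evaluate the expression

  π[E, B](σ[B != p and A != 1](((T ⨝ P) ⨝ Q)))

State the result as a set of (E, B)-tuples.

{(12, n), (12, q), (28, q)}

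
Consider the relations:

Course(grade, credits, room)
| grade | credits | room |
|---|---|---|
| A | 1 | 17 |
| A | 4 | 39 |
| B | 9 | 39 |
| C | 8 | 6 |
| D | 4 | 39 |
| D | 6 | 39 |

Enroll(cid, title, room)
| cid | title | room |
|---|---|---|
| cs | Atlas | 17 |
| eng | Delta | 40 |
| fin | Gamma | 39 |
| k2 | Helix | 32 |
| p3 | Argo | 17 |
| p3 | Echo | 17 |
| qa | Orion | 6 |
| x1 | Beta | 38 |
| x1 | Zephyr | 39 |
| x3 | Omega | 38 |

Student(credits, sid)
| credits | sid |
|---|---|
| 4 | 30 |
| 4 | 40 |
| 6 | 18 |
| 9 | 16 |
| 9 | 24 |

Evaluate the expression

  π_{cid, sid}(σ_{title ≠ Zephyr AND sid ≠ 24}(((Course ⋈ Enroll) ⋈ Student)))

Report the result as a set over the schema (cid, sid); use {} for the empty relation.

Natural join on room: {(A, 1, 17, cs, Atlas), (A, 1, 17, p3, Argo), (A, 1, 17, p3, Echo), (A, 4, 39, fin, Gamma), (A, 4, 39, x1, Zephyr), (B, 9, 39, fin, Gamma), (B, 9, 39, x1, Zephyr), (C, 8, 6, qa, Orion), (D, 4, 39, fin, Gamma), (D, 4, 39, x1, Zephyr), (D, 6, 39, fin, Gamma), (D, 6, 39, x1, Zephyr)}
Natural join on credits: {(A, 4, 39, fin, Gamma, 30), (A, 4, 39, fin, Gamma, 40), (A, 4, 39, x1, Zephyr, 30), (A, 4, 39, x1, Zephyr, 40), (B, 9, 39, fin, Gamma, 16), (B, 9, 39, fin, Gamma, 24), (B, 9, 39, x1, Zephyr, 16), (B, 9, 39, x1, Zephyr, 24), (D, 4, 39, fin, Gamma, 30), (D, 4, 39, fin, Gamma, 40), (D, 4, 39, x1, Zephyr, 30), (D, 4, 39, x1, Zephyr, 40), (D, 6, 39, fin, Gamma, 18), (D, 6, 39, x1, Zephyr, 18)}
Filtering on title ≠ Zephyr AND sid ≠ 24 leaves {(A, 4, 39, fin, Gamma, 30), (A, 4, 39, fin, Gamma, 40), (B, 9, 39, fin, Gamma, 16), (D, 4, 39, fin, Gamma, 30), (D, 4, 39, fin, Gamma, 40), (D, 6, 39, fin, Gamma, 18)}.
Keep only column(s) cid, sid (2 duplicate(s) eliminated): {(fin, 16), (fin, 18), (fin, 30), (fin, 40)}

{(fin, 16), (fin, 18), (fin, 30), (fin, 40)}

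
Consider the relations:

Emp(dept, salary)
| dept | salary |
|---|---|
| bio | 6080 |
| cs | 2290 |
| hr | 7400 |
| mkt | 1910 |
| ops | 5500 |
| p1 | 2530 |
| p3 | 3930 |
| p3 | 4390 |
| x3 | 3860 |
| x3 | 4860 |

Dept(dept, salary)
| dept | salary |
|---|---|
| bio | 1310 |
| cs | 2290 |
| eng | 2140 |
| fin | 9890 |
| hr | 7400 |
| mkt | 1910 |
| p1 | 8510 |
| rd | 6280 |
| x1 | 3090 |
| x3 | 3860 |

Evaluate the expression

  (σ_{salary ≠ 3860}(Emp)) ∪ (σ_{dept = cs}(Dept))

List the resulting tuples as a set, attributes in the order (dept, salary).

{(bio, 6080), (cs, 2290), (hr, 7400), (mkt, 1910), (ops, 5500), (p1, 2530), (p3, 3930), (p3, 4390), (x3, 4860)}

σ[salary ≠ 3860]: keep tuples satisfying salary ≠ 3860 → {(bio, 6080), (cs, 2290), (hr, 7400), (mkt, 1910), (ops, 5500), (p1, 2530), (p3, 3930), (p3, 4390), (x3, 4860)}
σ[dept = cs]: keep tuples satisfying dept = cs → {(cs, 2290)}
Taking the union: {(bio, 6080), (cs, 2290), (hr, 7400), (mkt, 1910), (ops, 5500), (p1, 2530), (p3, 3930), (p3, 4390), (x3, 4860)}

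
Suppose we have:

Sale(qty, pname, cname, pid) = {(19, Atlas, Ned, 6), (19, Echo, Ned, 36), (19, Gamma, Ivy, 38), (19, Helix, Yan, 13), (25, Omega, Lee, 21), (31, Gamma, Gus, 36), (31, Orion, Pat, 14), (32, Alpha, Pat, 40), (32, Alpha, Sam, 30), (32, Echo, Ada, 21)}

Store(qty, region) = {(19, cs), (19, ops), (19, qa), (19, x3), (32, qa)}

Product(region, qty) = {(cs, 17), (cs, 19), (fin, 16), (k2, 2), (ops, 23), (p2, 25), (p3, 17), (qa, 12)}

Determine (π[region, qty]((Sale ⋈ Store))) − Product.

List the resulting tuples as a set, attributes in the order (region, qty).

Sale ⋈ Store (natural join on qty): {(19, Atlas, Ned, 6, cs), (19, Atlas, Ned, 6, ops), (19, Atlas, Ned, 6, qa), (19, Atlas, Ned, 6, x3), (19, Echo, Ned, 36, cs), (19, Echo, Ned, 36, ops), (19, Echo, Ned, 36, qa), (19, Echo, Ned, 36, x3), (19, Gamma, Ivy, 38, cs), (19, Gamma, Ivy, 38, ops), (19, Gamma, Ivy, 38, qa), (19, Gamma, Ivy, 38, x3), (19, Helix, Yan, 13, cs), (19, Helix, Yan, 13, ops), (19, Helix, Yan, 13, qa), (19, Helix, Yan, 13, x3), (32, Alpha, Pat, 40, qa), (32, Alpha, Sam, 30, qa), (32, Echo, Ada, 21, qa)}
π_{region, qty} gives {(cs, 19), (ops, 19), (qa, 19), (qa, 32), (x3, 19)} (14 duplicate(s) eliminated).
Difference: {(cs, 19), (ops, 19), (qa, 19), (qa, 32), (x3, 19)} with {(cs, 17), (cs, 19), (fin, 16), (k2, 2), (ops, 23), (p2, 25), (p3, 17), (qa, 12)} → {(ops, 19), (qa, 19), (qa, 32), (x3, 19)}

{(ops, 19), (qa, 19), (qa, 32), (x3, 19)}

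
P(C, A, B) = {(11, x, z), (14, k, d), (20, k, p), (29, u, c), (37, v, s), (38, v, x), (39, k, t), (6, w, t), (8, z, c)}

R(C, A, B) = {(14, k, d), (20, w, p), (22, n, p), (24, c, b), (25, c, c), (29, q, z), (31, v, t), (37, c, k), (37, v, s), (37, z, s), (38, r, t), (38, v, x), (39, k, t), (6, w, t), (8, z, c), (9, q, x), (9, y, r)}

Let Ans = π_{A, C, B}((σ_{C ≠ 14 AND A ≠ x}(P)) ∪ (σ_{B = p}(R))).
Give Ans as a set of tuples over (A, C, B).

σ[C ≠ 14 AND A ≠ x]: keep tuples satisfying C ≠ 14 AND A ≠ x → {(20, k, p), (29, u, c), (37, v, s), (38, v, x), (39, k, t), (6, w, t), (8, z, c)}
σ[B = p]: keep tuples satisfying B = p → {(20, w, p), (22, n, p)}
Taking the union: {(20, k, p), (20, w, p), (22, n, p), (29, u, c), (37, v, s), (38, v, x), (39, k, t), (6, w, t), (8, z, c)}
π[A, C, B]: project onto (A, C, B) → {(k, 20, p), (k, 39, t), (n, 22, p), (u, 29, c), (v, 37, s), (v, 38, x), (w, 20, p), (w, 6, t), (z, 8, c)}

{(k, 20, p), (k, 39, t), (n, 22, p), (u, 29, c), (v, 37, s), (v, 38, x), (w, 20, p), (w, 6, t), (z, 8, c)}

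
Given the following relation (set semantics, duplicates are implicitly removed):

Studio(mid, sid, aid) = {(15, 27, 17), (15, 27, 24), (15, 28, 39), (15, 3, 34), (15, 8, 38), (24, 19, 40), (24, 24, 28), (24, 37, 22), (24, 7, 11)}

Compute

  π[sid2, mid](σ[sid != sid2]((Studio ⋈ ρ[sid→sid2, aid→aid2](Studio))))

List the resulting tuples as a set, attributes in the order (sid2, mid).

{(19, 24), (24, 24), (27, 15), (28, 15), (3, 15), (37, 24), (7, 24), (8, 15)}

ρ[sid→sid2, aid→aid2]: schema becomes (mid, sid2, aid2); tuples unchanged.
Joining Studio and ρ[sid→sid2, aid→aid2](Studio) on mid yields {(15, 27, 17, 27, 17), (15, 27, 17, 27, 24), (15, 27, 17, 28, 39), (15, 27, 17, 3, 34), (15, 27, 17, 8, 38), (15, 27, 24, 27, 17), (15, 27, 24, 27, 24), (15, 27, 24, 28, 39), (15, 27, 24, 3, 34), (15, 27, 24, 8, 38), (15, 28, 39, 27, 17), (15, 28, 39, 27, 24), (15, 28, 39, 28, 39), (15, 28, 39, 3, 34), (15, 28, 39, 8, 38), (15, 3, 34, 27, 17), (15, 3, 34, 27, 24), (15, 3, 34, 28, 39), (15, 3, 34, 3, 34), (15, 3, 34, 8, 38), (15, 8, 38, 27, 17), (15, 8, 38, 27, 24), (15, 8, 38, 28, 39), (15, 8, 38, 3, 34), (15, 8, 38, 8, 38), (24, 19, 40, 19, 40), (24, 19, 40, 24, 28), (24, 19, 40, 37, 22), (24, 19, 40, 7, 11), (24, 24, 28, 19, 40), (24, 24, 28, 24, 28), (24, 24, 28, 37, 22), (24, 24, 28, 7, 11), (24, 37, 22, 19, 40), (24, 37, 22, 24, 28), (24, 37, 22, 37, 22), (24, 37, 22, 7, 11), (24, 7, 11, 19, 40), (24, 7, 11, 24, 28), (24, 7, 11, 37, 22), (24, 7, 11, 7, 11)}.
Filtering on sid != sid2 leaves {(15, 27, 17, 28, 39), (15, 27, 17, 3, 34), (15, 27, 17, 8, 38), (15, 27, 24, 28, 39), (15, 27, 24, 3, 34), (15, 27, 24, 8, 38), (15, 28, 39, 27, 17), (15, 28, 39, 27, 24), (15, 28, 39, 3, 34), (15, 28, 39, 8, 38), (15, 3, 34, 27, 17), (15, 3, 34, 27, 24), (15, 3, 34, 28, 39), (15, 3, 34, 8, 38), (15, 8, 38, 27, 17), (15, 8, 38, 27, 24), (15, 8, 38, 28, 39), (15, 8, 38, 3, 34), (24, 19, 40, 24, 28), (24, 19, 40, 37, 22), (24, 19, 40, 7, 11), (24, 24, 28, 19, 40), (24, 24, 28, 37, 22), (24, 24, 28, 7, 11), (24, 37, 22, 19, 40), (24, 37, 22, 24, 28), (24, 37, 22, 7, 11), (24, 7, 11, 19, 40), (24, 7, 11, 24, 28), (24, 7, 11, 37, 22)}.
Keep only column(s) sid2, mid (22 duplicate(s) eliminated): {(19, 24), (24, 24), (27, 15), (28, 15), (3, 15), (37, 24), (7, 24), (8, 15)}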